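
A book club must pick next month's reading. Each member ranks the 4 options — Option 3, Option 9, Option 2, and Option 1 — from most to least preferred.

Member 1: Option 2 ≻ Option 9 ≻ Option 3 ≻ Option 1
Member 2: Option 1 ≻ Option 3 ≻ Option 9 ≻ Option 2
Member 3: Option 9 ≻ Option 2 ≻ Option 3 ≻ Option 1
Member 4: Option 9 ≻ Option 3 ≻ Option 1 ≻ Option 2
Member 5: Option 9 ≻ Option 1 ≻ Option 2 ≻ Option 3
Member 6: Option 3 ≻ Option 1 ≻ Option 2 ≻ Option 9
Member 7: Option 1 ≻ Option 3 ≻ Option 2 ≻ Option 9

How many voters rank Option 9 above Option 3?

Ballots ranking Option 9 above Option 3: 4.
Ballots ranking Option 3 above Option 9: 3.
So 4 of 7 voters prefer Option 9 to Option 3.

4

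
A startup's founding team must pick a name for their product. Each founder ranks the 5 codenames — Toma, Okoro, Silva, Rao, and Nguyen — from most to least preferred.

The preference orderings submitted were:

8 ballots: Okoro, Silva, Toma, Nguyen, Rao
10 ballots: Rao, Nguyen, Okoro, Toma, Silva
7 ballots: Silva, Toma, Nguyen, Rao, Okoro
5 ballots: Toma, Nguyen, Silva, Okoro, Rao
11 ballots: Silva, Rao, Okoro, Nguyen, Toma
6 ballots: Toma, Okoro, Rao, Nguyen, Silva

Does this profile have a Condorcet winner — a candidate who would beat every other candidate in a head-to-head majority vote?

No

Head-to-head results (47 voters total):
Toma vs Okoro: Okoro wins 29–18.
Toma vs Silva: Silva wins 26–21.
Toma vs Rao: Toma wins 26–21.
Toma vs Nguyen: Toma wins 26–21.
Okoro vs Silva: Okoro wins 24–23.
Okoro vs Rao: Rao wins 28–19.
Okoro vs Nguyen: Okoro wins 25–22.
Silva vs Rao: Silva wins 31–16.
Silva vs Nguyen: Silva wins 26–21.
Rao vs Nguyen: Rao wins 27–20.
No candidate beats all others: Toma beats Rao beats Okoro beats Toma, a majority cycle.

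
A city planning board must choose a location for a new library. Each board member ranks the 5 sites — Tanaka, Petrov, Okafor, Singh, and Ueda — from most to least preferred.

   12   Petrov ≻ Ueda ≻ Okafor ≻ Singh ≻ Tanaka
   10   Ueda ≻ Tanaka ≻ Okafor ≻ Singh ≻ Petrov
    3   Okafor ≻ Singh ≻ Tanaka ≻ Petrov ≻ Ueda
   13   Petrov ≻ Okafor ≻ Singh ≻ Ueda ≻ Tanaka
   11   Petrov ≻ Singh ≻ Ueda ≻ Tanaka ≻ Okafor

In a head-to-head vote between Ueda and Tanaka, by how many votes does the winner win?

43

Ballots ranking Ueda above Tanaka: 12+10+13+11 = 46.
Ballots ranking Tanaka above Ueda: 3.
Ueda wins 46–3, a margin of 43.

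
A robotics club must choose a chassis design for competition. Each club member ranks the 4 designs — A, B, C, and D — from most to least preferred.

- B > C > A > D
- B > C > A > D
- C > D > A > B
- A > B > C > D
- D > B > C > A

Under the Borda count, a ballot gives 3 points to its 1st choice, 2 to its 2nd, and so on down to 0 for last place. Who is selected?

B

Borda scores:
  A: 1 + 1 + 1 + 3 + 0 = 6
  B: 3 + 3 + 0 + 2 + 2 = 10
  C: 2 + 2 + 3 + 1 + 1 = 9
  D: 0 + 0 + 2 + 0 + 3 = 5
B has the highest total.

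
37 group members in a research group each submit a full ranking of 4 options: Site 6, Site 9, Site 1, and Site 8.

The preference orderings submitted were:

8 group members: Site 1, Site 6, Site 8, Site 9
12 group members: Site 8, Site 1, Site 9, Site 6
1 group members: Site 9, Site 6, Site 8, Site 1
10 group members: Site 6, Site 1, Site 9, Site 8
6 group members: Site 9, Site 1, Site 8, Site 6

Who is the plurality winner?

Site 8

First-place vote totals:
  Site 6: 10
  Site 9: 7
  Site 1: 8
  Site 8: 12
Site 8 has the most first-place votes.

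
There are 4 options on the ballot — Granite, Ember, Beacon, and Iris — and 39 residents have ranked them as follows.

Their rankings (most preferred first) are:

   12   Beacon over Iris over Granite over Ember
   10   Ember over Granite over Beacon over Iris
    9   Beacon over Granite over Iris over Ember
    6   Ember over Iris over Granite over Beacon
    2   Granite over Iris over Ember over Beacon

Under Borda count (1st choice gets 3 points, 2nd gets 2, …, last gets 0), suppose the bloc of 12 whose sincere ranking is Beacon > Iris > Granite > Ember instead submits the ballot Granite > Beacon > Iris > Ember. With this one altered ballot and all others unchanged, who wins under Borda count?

Borda totals with the altered ballot: Granite 86, Ember 50, Beacon 61, Iris 37.
The switch changes the winner from Beacon to Granite.

Granite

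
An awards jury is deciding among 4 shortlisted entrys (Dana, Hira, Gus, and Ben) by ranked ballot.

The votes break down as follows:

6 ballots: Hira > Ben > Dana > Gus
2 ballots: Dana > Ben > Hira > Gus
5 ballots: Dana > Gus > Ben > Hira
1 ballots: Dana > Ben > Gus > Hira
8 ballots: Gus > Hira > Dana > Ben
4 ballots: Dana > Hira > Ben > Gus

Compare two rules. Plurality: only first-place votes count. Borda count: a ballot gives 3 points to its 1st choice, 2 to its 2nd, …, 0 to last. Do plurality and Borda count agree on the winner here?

Yes

Plurality first-place counts: Dana 12, Hira 6, Gus 8, Ben 0 → Dana.
Borda totals: Dana 50, Hira 44, Gus 35, Ben 27 → Dana.
The two rules agree on Dana.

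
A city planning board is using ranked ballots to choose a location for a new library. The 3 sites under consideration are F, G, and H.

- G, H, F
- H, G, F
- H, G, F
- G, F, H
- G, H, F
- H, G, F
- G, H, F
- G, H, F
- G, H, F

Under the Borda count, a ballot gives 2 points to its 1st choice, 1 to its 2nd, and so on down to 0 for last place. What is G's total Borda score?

15

Borda scores:
  F: 0 + 0 + 0 + 1 + 0 + 0 + 0 + 0 + 0 = 1
  G: 2 + 1 + 1 + 2 + 2 + 1 + 2 + 2 + 2 = 15
  H: 1 + 2 + 2 + 0 + 1 + 2 + 1 + 1 + 1 = 11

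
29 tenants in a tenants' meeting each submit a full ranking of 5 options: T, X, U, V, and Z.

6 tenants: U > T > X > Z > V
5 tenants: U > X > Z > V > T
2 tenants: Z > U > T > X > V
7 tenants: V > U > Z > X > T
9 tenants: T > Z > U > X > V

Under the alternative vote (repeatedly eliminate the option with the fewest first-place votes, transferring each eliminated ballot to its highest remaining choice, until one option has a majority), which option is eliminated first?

X

Round 1: U 11, T 9, V 7, Z 2, X 0. X has the fewest and is eliminated.
Round 2: U 11, T 9, V 7, Z 2. Z has the fewest and is eliminated.
Round 3: U 13, T 9, V 7. V has the fewest and is eliminated.
Round 4: U 20, T 9. U has a majority.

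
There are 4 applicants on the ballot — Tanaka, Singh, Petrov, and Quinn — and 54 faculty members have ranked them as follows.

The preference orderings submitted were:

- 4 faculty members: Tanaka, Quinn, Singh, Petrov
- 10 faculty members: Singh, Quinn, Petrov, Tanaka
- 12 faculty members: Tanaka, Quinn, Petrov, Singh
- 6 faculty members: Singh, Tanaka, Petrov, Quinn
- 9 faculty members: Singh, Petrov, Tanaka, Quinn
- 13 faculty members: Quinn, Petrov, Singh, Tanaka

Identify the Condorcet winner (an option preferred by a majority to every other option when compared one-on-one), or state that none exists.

There is no Condorcet winner

Head-to-head results (54 voters total):
Tanaka vs Singh: Singh wins 38–16.
Tanaka vs Petrov: Petrov wins 32–22.
Tanaka vs Quinn: Tanaka wins 31–23.
Singh vs Petrov: Singh wins 29–25.
Singh vs Quinn: Quinn wins 29–25.
Petrov vs Quinn: Quinn wins 39–15.
No candidate beats all others: Tanaka beats Quinn beats Singh beats Tanaka, a majority cycle.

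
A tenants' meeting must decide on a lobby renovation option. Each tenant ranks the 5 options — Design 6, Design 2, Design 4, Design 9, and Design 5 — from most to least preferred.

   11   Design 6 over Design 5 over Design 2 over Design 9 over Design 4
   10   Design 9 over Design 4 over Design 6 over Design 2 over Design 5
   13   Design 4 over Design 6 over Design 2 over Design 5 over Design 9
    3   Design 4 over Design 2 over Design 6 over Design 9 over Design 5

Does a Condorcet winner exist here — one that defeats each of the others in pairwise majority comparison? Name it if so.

Head-to-head results (37 voters total):
Design 6 vs Design 2: Design 6 wins 34–3.
Design 6 vs Design 4: Design 4 wins 26–11.
Design 6 vs Design 9: Design 6 wins 27–10.
Design 6 vs Design 5: Design 6 wins 37–0.
Design 2 vs Design 4: Design 4 wins 26–11.
Design 2 vs Design 9: Design 2 wins 27–10.
Design 2 vs Design 5: Design 2 wins 26–11.
Design 4 vs Design 9: Design 9 wins 21–16.
Design 4 vs Design 5: Design 4 wins 26–11.
Design 9 vs Design 5: Design 5 wins 24–13.
No candidate beats all others: Design 6 beats Design 9 beats Design 4 beats Design 6, a majority cycle.

There is no Condorcet winner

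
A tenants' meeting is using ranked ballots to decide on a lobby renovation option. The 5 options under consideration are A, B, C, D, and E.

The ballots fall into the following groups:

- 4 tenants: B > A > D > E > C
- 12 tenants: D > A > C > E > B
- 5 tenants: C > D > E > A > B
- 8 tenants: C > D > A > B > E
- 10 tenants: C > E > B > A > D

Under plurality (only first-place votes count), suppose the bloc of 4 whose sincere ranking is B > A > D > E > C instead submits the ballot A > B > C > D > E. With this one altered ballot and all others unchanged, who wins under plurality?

First-place totals with the altered ballot: A 4, B 0, C 23, D 12, E 0.
The winner is unchanged: still C.

C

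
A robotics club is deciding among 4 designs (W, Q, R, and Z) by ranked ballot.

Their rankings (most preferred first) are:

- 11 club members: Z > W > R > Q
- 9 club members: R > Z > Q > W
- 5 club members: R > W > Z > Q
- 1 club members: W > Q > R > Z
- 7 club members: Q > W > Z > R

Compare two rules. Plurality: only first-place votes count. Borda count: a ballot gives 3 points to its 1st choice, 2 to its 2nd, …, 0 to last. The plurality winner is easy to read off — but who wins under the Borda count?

Z

Plurality first-place counts: W 1, Q 7, R 14, Z 11 → R.
Borda totals: W 49, Q 32, R 54, Z 63 → Z.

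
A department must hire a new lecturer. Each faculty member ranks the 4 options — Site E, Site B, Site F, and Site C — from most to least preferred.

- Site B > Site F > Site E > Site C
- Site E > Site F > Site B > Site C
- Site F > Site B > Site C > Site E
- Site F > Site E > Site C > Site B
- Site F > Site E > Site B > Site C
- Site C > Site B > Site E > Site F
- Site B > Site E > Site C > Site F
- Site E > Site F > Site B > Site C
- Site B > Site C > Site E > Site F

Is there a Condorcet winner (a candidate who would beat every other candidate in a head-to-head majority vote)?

Head-to-head results (9 voters total):
Site E vs Site B: Site B wins 5–4.
Site E vs Site F: Site E wins 5–4.
Site E vs Site C: Site E wins 6–3.
Site B vs Site F: Site F wins 5–4.
Site B vs Site C: Site B wins 7–2.
Site F vs Site C: Site F wins 6–3.
No candidate beats all others: Site E beats Site F beats Site B beats Site E, a majority cycle.

No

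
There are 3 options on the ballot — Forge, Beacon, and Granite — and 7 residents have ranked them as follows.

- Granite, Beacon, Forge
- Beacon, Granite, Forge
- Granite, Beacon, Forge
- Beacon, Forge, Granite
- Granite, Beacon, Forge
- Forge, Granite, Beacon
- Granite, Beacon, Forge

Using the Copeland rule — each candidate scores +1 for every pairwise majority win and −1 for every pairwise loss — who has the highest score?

Granite

Pairwise results:
  Forge vs Beacon: Beacon wins 6–1.
  Forge vs Granite: Granite wins 5–2.
  Beacon vs Granite: Granite wins 5–2.
Copeland scores (wins − losses):
  Forge: 0 − 2 = -2
  Beacon: 1 − 1 = 0
  Granite: 2 − 0 = 2
Granite has the best Copeland score.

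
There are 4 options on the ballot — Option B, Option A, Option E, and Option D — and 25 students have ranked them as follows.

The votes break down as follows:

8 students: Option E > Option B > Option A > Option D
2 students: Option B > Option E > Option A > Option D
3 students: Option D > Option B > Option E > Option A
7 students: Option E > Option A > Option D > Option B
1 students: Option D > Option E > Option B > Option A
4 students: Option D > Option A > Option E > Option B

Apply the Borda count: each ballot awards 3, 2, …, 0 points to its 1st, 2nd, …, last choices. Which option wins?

Borda scores:
  Option B: 8·2 + 2·3 + 3·2 + 7·0 + 1 + 4·0 = 29
  Option A: 8·1 + 2·1 + 3·0 + 7·2 + 0 + 4·2 = 32
  Option E: 8·3 + 2·2 + 3·1 + 7·3 + 2 + 4·1 = 58
  Option D: 8·0 + 2·0 + 3·3 + 7·1 + 3 + 4·3 = 31
Option E has the highest total.

Option E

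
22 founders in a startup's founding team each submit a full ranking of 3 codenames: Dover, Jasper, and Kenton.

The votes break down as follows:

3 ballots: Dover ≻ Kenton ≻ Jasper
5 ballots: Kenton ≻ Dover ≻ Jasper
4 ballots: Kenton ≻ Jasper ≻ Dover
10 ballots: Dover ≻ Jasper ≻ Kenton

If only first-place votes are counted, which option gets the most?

First-place vote totals:
  Dover: 13
  Jasper: 0
  Kenton: 9
Dover has the most first-place votes.

Dover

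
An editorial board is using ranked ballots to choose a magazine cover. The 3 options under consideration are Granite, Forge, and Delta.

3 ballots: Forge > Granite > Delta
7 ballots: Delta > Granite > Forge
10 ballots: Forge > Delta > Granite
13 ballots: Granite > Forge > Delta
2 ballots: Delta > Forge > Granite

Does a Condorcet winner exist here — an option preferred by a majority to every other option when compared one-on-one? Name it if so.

Head-to-head results (35 voters total):
Granite vs Forge: Granite wins 20–15.
Granite vs Delta: Delta wins 19–16.
Forge vs Delta: Forge wins 26–9.
No candidate beats all others: Granite beats Forge beats Delta beats Granite, a majority cycle.

None — there is no Condorcet winner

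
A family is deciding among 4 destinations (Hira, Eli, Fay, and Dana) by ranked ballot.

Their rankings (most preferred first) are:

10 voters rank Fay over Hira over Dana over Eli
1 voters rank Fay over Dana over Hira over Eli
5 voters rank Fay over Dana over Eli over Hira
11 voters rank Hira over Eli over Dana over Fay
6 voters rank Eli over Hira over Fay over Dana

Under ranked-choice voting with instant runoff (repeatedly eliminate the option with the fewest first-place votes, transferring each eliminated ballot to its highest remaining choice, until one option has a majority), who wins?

Round 1: Fay 16, Hira 11, Eli 6, Dana 0. Dana has the fewest and is eliminated.
Round 2: Fay 16, Hira 11, Eli 6. Eli has the fewest and is eliminated.
Round 3: Hira 17, Fay 16. Hira has a majority.

Hira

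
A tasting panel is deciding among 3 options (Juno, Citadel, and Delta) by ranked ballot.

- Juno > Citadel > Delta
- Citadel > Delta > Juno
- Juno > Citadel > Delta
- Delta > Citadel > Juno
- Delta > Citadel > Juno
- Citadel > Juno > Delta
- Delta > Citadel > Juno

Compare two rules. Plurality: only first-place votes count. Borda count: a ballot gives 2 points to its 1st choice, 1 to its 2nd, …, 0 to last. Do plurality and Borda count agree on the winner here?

No

Plurality first-place counts: Juno 2, Citadel 2, Delta 3 → Delta.
Borda totals: Juno 5, Citadel 9, Delta 7 → Citadel.
The two rules disagree: plurality picks Delta, Borda picks Citadel.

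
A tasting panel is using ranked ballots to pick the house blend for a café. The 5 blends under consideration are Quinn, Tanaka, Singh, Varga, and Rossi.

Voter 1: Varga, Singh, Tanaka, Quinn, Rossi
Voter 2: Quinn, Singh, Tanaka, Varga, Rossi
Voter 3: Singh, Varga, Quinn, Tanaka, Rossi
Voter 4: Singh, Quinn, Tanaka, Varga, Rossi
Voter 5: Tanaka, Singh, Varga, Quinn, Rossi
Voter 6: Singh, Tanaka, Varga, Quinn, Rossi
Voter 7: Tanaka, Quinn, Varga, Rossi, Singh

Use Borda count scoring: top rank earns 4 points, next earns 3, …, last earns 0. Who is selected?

Borda scores:
  Quinn: 1 + 4 + 2 + 3 + 1 + 1 + 3 = 15
  Tanaka: 2 + 2 + 1 + 2 + 4 + 3 + 4 = 18
  Singh: 3 + 3 + 4 + 4 + 3 + 4 + 0 = 21
  Varga: 4 + 1 + 3 + 1 + 2 + 2 + 2 = 15
  Rossi: 0 + 0 + 0 + 0 + 0 + 0 + 1 = 1
Singh has the highest total.

Singh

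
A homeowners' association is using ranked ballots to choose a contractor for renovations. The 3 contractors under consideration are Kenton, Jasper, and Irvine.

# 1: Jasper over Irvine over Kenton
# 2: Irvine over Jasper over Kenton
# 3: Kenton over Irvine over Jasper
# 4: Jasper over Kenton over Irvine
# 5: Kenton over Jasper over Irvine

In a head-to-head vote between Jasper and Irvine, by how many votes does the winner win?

Ballots ranking Jasper above Irvine: 3.
Ballots ranking Irvine above Jasper: 2.
Jasper wins 3–2, a margin of 1.

1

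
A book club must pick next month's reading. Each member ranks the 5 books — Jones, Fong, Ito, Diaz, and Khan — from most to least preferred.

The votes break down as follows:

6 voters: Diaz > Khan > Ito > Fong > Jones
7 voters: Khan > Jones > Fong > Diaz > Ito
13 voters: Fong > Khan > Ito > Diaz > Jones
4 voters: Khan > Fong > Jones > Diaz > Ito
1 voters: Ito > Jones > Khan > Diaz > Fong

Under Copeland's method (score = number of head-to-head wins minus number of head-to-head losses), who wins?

Khan

Pairwise results:
  Jones vs Fong: Fong wins 23–8.
  Jones vs Ito: Ito wins 20–11.
  Jones vs Diaz: Diaz wins 19–12.
  Jones vs Khan: Khan wins 30–1.
  Fong vs Ito: Fong wins 24–7.
  Fong vs Diaz: Fong wins 24–7.
  Fong vs Khan: Khan wins 18–13.
  Ito vs Diaz: Diaz wins 17–14.
  Ito vs Khan: Khan wins 30–1.
  Diaz vs Khan: Khan wins 25–6.
Copeland scores (wins − losses):
  Jones: 0 − 4 = -4
  Fong: 3 − 1 = 2
  Ito: 1 − 3 = -2
  Diaz: 2 − 2 = 0
  Khan: 4 − 0 = 4
Khan has the best Copeland score.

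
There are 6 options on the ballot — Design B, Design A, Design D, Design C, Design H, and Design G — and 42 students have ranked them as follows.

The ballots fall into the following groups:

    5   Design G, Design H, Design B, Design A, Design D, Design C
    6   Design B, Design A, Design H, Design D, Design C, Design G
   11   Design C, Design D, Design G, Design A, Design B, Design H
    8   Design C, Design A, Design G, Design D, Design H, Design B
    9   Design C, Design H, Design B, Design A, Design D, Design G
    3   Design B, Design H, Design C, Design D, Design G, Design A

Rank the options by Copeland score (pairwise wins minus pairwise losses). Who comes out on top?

Design C

Pairwise results:
  Design B vs Design A: Design B wins 23–19.
  Design B vs Design D: Design B wins 23–19.
  Design B vs Design C: Design C wins 28–14.
  Design B vs Design H: Design H wins 22–20.
  Design B vs Design G: Design G wins 24–18.
  Design A vs Design D: Design A wins 28–14.
  Design A vs Design C: Design C wins 31–11.
  Design A vs Design H: Design A wins 25–17.
  Design A vs Design G: Design A wins 23–19.
  Design D vs Design C: Design C wins 31–11.
  Design D vs Design H: Design H wins 23–19.
  Design D vs Design G: Design D wins 29–13.
  Design C vs Design H: Design C wins 28–14.
  Design C vs Design G: Design C wins 37–5.
  Design H vs Design G: Design G wins 24–18.
Copeland scores (wins − losses):
  Design B: 2 − 3 = -1
  Design A: 3 − 2 = 1
  Design D: 1 − 4 = -3
  Design C: 5 − 0 = 5
  Design H: 2 − 3 = -1
  Design G: 2 − 3 = -1
Design C has the best Copeland score.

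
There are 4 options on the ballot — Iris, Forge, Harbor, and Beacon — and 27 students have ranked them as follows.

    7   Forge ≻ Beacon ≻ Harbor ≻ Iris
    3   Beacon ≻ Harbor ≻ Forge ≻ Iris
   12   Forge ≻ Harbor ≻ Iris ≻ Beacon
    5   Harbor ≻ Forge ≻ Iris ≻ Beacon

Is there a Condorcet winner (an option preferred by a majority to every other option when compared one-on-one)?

Yes

Head-to-head results (27 voters total):
Iris vs Forge: Forge wins 27–0.
Iris vs Harbor: Harbor wins 27–0.
Iris vs Beacon: Iris wins 17–10.
Forge vs Harbor: Forge wins 19–8.
Forge vs Beacon: Forge wins 24–3.
Harbor vs Beacon: Harbor wins 17–10.
Forge beats each rival — Iris (27–0), Harbor (19–8), Beacon (24–3) — so Forge is the Condorcet winner.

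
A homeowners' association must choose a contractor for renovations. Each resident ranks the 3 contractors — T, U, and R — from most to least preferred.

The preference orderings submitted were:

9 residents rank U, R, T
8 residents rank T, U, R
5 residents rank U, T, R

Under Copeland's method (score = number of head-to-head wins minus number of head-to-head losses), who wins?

Pairwise results:
  T vs U: U wins 14–8.
  T vs R: T wins 13–9.
  U vs R: U wins 22–0.
Copeland scores (wins − losses):
  T: 1 − 1 = 0
  U: 2 − 0 = 2
  R: 0 − 2 = -2
U has the best Copeland score.

U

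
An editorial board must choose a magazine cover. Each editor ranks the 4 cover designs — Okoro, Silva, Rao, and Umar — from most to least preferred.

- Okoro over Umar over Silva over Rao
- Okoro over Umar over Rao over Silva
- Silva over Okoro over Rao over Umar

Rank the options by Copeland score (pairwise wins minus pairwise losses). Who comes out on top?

Okoro

Pairwise results:
  Okoro vs Silva: Okoro wins 2–1.
  Okoro vs Rao: Okoro wins 3–0.
  Okoro vs Umar: Okoro wins 3–0.
  Silva vs Rao: Silva wins 2–1.
  Silva vs Umar: Umar wins 2–1.
  Rao vs Umar: Umar wins 2–1.
Copeland scores (wins − losses):
  Okoro: 3 − 0 = 3
  Silva: 1 − 2 = -1
  Rao: 0 − 3 = -3
  Umar: 2 − 1 = 1
Okoro has the best Copeland score.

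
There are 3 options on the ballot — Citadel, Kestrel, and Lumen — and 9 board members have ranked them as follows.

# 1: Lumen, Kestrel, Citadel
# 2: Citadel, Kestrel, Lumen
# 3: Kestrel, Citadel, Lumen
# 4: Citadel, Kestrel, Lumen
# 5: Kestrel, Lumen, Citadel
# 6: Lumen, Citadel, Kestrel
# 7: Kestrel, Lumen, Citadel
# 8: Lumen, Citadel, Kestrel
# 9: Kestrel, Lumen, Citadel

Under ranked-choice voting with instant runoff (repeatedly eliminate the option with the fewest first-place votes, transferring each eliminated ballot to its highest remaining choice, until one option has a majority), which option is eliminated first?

Citadel

Round 1: Kestrel 4, Lumen 3, Citadel 2. Citadel has the fewest and is eliminated.
Round 2: Kestrel 6, Lumen 3. Kestrel has a majority.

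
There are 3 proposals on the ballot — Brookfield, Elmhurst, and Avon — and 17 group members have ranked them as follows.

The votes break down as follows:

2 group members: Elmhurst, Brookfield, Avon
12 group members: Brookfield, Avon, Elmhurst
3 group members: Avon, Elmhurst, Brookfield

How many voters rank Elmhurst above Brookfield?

Ballots ranking Elmhurst above Brookfield: 2+3 = 5.
Ballots ranking Brookfield above Elmhurst: 12.
So 5 of 17 voters prefer Elmhurst to Brookfield.

5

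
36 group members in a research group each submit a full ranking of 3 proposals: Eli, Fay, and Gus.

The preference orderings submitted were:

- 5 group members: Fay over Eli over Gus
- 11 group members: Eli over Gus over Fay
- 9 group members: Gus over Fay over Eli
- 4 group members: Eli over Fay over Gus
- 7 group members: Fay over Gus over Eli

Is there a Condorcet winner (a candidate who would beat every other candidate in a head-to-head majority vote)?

Head-to-head results (36 voters total):
Eli vs Fay: Fay wins 21–15.
Eli vs Gus: Eli wins 20–16.
Fay vs Gus: Gus wins 20–16.
No candidate beats all others: Eli beats Gus beats Fay beats Eli, a majority cycle.

No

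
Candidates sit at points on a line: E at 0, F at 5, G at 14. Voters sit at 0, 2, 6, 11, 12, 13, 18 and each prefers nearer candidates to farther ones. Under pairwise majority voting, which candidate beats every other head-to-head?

G

With single-peaked preferences on a line, the Condorcet winner is the candidate closest to the median voter.
The median voter (position 11) is closest to G at 14.
Check: G vs E — voters closer to G: 4 of 7.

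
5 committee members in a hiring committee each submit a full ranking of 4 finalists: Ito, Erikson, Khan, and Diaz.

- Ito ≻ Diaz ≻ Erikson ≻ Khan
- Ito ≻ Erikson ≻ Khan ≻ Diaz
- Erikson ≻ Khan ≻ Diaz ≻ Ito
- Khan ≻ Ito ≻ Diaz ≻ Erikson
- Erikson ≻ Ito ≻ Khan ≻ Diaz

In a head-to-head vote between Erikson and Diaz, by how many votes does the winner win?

1

Ballots ranking Erikson above Diaz: 3.
Ballots ranking Diaz above Erikson: 2.
Erikson wins 3–2, a margin of 1.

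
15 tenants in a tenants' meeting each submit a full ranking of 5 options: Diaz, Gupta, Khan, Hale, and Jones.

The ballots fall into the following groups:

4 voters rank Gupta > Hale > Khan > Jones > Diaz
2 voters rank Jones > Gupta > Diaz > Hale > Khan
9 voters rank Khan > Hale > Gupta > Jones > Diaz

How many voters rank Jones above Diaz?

15

Ballots ranking Jones above Diaz: 4+2+9 = 15.
Ballots ranking Diaz above Jones: 0.
So 15 of 15 voters prefer Jones to Diaz.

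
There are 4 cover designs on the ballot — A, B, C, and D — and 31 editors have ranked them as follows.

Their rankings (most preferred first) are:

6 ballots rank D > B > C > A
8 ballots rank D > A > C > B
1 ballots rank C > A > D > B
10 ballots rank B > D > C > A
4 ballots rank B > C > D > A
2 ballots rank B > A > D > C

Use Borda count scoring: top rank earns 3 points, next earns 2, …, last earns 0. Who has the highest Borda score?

Borda scores:
  A: 6·0 + 8·2 + 2 + 10·0 + 4·0 + 2·2 = 22
  B: 6·2 + 8·0 + 0 + 10·3 + 4·3 + 2·3 = 60
  C: 6·1 + 8·1 + 3 + 10·1 + 4·2 + 2·0 = 35
  D: 6·3 + 8·3 + 1 + 10·2 + 4·1 + 2·1 = 69
D has the highest total.

D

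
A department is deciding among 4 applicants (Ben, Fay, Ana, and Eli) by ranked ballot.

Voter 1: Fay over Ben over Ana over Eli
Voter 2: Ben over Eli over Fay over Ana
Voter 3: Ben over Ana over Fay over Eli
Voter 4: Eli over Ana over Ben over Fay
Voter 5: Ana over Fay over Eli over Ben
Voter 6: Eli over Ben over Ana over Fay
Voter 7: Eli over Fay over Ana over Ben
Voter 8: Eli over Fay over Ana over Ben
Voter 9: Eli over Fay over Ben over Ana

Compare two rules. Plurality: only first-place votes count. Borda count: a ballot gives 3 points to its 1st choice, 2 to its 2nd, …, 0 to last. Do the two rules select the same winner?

Plurality first-place counts: Ben 2, Fay 1, Ana 1, Eli 5 → Eli.
Borda totals: Ben 12, Fay 13, Ana 11, Eli 18 → Eli.
The two rules agree on Eli.

Yes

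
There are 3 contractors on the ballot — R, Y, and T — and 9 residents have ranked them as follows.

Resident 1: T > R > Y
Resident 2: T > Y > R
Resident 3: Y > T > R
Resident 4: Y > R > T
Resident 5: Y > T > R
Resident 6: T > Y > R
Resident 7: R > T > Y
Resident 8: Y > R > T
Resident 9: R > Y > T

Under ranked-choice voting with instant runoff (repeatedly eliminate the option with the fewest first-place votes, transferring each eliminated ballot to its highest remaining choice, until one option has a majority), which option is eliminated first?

R

Round 1: Y 4, T 3, R 2. R has the fewest and is eliminated.
Round 2: Y 5, T 4. Y has a majority.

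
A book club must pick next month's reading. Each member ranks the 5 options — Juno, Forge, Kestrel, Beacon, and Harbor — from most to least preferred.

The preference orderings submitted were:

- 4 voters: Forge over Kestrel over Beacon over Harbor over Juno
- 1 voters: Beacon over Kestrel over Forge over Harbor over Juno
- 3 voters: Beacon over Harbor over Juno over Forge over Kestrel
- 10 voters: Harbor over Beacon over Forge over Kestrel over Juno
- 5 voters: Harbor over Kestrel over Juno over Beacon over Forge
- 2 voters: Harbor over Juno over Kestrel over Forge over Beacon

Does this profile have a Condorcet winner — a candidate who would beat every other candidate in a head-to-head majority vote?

Head-to-head results (25 voters total):
Juno vs Forge: Forge wins 15–10.
Juno vs Kestrel: Kestrel wins 20–5.
Juno vs Beacon: Beacon wins 18–7.
Juno vs Harbor: Harbor wins 25–0.
Forge vs Kestrel: Forge wins 17–8.
Forge vs Beacon: Beacon wins 19–6.
Forge vs Harbor: Harbor wins 20–5.
Kestrel vs Beacon: Beacon wins 14–11.
Kestrel vs Harbor: Harbor wins 20–5.
Beacon vs Harbor: Harbor wins 17–8.
Harbor beats each rival — Juno (25–0), Forge (20–5), Kestrel (20–5), Beacon (17–8) — so Harbor is the Condorcet winner.

Yes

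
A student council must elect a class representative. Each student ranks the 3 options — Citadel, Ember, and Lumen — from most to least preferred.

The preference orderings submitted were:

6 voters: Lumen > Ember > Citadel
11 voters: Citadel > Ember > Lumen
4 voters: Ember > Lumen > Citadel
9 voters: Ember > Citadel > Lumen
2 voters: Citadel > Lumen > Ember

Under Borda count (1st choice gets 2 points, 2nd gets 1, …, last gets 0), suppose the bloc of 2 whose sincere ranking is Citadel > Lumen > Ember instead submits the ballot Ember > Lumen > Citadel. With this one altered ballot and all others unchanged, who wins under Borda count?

Borda totals with the altered ballot: Citadel 31, Ember 47, Lumen 18.
The winner is unchanged: still Ember.

Ember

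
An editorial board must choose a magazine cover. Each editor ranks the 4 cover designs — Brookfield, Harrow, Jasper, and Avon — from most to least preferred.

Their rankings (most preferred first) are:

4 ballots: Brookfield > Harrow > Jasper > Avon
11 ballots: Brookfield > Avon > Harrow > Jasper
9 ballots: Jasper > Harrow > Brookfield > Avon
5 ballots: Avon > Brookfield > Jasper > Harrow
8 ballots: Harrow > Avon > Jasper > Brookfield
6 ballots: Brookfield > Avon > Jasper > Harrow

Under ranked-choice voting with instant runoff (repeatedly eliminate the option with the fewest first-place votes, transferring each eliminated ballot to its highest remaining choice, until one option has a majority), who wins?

Brookfield

Round 1: Brookfield 21, Jasper 9, Harrow 8, Avon 5. Avon has the fewest and is eliminated.
Round 2: Brookfield 26, Jasper 9, Harrow 8. Brookfield has a majority.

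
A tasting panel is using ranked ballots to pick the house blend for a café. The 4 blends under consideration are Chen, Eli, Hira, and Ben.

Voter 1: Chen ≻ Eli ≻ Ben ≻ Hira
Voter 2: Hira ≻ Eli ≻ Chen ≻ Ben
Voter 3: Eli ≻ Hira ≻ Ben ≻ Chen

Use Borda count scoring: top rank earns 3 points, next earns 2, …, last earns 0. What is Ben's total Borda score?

Borda scores:
  Chen: 3 + 1 + 0 = 4
  Eli: 2 + 2 + 3 = 7
  Hira: 0 + 3 + 2 = 5
  Ben: 1 + 0 + 1 = 2

2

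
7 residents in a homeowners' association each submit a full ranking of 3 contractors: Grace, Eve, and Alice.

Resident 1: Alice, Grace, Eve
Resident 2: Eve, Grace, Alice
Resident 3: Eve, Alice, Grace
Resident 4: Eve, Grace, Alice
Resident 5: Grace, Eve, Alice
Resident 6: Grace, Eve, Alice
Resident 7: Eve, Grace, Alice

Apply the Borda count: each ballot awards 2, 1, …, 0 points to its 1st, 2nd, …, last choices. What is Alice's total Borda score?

3

Borda scores:
  Grace: 1 + 1 + 0 + 1 + 2 + 2 + 1 = 8
  Eve: 0 + 2 + 2 + 2 + 1 + 1 + 2 = 10
  Alice: 2 + 0 + 1 + 0 + 0 + 0 + 0 = 3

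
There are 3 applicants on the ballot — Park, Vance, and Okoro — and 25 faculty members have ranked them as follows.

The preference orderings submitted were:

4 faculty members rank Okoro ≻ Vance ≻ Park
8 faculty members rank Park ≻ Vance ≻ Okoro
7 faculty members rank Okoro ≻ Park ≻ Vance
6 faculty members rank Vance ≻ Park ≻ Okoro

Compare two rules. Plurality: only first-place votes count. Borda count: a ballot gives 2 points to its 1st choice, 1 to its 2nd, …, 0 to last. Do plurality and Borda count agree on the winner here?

Plurality first-place counts: Park 8, Vance 6, Okoro 11 → Okoro.
Borda totals: Park 29, Vance 24, Okoro 22 → Park.
The two rules disagree: plurality picks Okoro, Borda picks Park.

No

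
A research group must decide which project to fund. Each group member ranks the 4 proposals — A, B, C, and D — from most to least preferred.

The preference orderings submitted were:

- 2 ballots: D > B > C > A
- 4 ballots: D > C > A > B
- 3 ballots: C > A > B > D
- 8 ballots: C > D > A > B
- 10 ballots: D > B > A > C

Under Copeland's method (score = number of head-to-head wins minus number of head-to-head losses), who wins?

Pairwise results:
  A vs B: A wins 15–12.
  A vs C: C wins 17–10.
  A vs D: D wins 24–3.
  B vs C: C wins 15–12.
  B vs D: D wins 24–3.
  C vs D: D wins 16–11.
Copeland scores (wins − losses):
  A: 1 − 2 = -1
  B: 0 − 3 = -3
  C: 2 − 1 = 1
  D: 3 − 0 = 3
D has the best Copeland score.

D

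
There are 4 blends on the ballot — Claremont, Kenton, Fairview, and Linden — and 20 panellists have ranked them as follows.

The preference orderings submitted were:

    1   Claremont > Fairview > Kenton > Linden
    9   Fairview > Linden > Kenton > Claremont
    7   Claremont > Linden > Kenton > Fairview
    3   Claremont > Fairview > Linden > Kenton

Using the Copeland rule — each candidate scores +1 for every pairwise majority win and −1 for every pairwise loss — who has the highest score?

Claremont

Pairwise results:
  Claremont vs Kenton: Claremont wins 11–9.
  Claremont vs Fairview: Claremont wins 11–9.
  Claremont vs Linden: Claremont wins 11–9.
  Kenton vs Fairview: Fairview wins 13–7.
  Kenton vs Linden: Linden wins 19–1.
  Fairview vs Linden: Fairview wins 13–7.
Copeland scores (wins − losses):
  Claremont: 3 − 0 = 3
  Kenton: 0 − 3 = -3
  Fairview: 2 − 1 = 1
  Linden: 1 − 2 = -1
Claremont has the best Copeland score.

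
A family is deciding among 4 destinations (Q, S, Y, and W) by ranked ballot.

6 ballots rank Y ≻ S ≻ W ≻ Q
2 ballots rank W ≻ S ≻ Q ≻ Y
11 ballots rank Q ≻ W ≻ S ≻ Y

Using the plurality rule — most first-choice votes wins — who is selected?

First-place vote totals:
  Q: 11
  S: 0
  Y: 6
  W: 2
Q has the most first-place votes.

Q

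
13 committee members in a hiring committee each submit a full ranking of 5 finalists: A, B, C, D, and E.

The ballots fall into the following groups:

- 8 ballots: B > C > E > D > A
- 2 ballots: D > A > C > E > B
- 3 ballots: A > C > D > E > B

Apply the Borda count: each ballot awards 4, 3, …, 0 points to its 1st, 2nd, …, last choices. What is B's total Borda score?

Borda scores:
  A: 8·0 + 2·3 + 3·4 = 18
  B: 8·4 + 2·0 + 3·0 = 32
  C: 8·3 + 2·2 + 3·3 = 37
  D: 8·1 + 2·4 + 3·2 = 22
  E: 8·2 + 2·1 + 3·1 = 21

32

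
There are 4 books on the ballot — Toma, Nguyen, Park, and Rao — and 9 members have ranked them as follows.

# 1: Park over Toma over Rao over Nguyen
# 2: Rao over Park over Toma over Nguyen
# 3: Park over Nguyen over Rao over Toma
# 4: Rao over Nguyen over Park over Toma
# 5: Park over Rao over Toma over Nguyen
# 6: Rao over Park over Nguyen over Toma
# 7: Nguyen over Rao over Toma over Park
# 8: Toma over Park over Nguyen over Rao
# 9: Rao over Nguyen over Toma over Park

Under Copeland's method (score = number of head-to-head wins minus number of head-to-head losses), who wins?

Pairwise results:
  Toma vs Nguyen: Nguyen wins 5–4.
  Toma vs Park: Park wins 6–3.
  Toma vs Rao: Rao wins 7–2.
  Nguyen vs Park: Park wins 6–3.
  Nguyen vs Rao: Rao wins 6–3.
  Park vs Rao: Rao wins 5–4.
Copeland scores (wins − losses):
  Toma: 0 − 3 = -3
  Nguyen: 1 − 2 = -1
  Park: 2 − 1 = 1
  Rao: 3 − 0 = 3
Rao has the best Copeland score.

Rao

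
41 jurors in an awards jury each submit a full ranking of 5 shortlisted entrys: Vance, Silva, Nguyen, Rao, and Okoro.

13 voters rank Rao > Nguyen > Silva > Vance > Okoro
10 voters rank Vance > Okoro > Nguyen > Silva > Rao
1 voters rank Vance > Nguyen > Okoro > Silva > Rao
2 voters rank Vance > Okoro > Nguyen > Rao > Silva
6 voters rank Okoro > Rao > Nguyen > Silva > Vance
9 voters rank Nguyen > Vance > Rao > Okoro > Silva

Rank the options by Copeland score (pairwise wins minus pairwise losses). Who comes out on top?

Pairwise results:
  Vance vs Silva: Vance wins 22–19.
  Vance vs Nguyen: Nguyen wins 28–13.
  Vance vs Rao: Vance wins 22–19.
  Vance vs Okoro: Vance wins 35–6.
  Silva vs Nguyen: Nguyen wins 41–0.
  Silva vs Rao: Rao wins 30–11.
  Silva vs Okoro: Okoro wins 28–13.
  Nguyen vs Rao: Nguyen wins 22–19.
  Nguyen vs Okoro: Nguyen wins 23–18.
  Rao vs Okoro: Rao wins 22–19.
Copeland scores (wins − losses):
  Vance: 3 − 1 = 2
  Silva: 0 − 4 = -4
  Nguyen: 4 − 0 = 4
  Rao: 2 − 2 = 0
  Okoro: 1 − 3 = -2
Nguyen has the best Copeland score.

Nguyen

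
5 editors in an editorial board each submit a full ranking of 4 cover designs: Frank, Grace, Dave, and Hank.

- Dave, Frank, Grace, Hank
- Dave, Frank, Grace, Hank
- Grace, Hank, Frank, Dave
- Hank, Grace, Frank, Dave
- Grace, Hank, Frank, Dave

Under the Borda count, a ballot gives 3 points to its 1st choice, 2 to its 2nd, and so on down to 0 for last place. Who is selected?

Grace

Borda scores:
  Frank: 2 + 2 + 1 + 1 + 1 = 7
  Grace: 1 + 1 + 3 + 2 + 3 = 10
  Dave: 3 + 3 + 0 + 0 + 0 = 6
  Hank: 0 + 0 + 2 + 3 + 2 = 7
Grace has the highest total.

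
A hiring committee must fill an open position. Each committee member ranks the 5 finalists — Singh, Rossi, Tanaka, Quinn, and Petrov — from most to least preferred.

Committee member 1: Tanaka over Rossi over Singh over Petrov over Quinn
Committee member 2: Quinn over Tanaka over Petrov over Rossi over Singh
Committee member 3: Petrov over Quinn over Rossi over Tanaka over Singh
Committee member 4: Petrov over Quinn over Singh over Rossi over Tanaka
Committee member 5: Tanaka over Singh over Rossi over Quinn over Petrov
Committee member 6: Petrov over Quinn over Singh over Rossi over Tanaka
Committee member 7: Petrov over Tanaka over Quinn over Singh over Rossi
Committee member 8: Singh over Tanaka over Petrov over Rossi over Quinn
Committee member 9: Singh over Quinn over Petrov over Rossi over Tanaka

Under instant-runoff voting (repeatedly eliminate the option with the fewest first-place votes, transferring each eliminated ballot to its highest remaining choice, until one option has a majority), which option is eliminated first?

Round 1: Petrov 4, Singh 2, Tanaka 2, Quinn 1, Rossi 0. Rossi has the fewest and is eliminated.
Round 2: Petrov 4, Singh 2, Tanaka 2, Quinn 1. Quinn has the fewest and is eliminated.
Round 3: Petrov 4, Tanaka 3, Singh 2. Singh has the fewest and is eliminated.
Round 4: Petrov 5, Tanaka 4. Petrov has a majority.

Rossi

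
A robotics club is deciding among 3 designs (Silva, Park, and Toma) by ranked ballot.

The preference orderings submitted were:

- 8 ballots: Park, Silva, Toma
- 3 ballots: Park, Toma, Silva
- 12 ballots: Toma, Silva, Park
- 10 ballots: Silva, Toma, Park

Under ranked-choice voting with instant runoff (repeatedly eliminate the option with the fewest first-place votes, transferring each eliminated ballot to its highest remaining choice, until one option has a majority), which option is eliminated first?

Silva

Round 1: Toma 12, Park 11, Silva 10. Silva has the fewest and is eliminated.
Round 2: Toma 22, Park 11. Toma has a majority.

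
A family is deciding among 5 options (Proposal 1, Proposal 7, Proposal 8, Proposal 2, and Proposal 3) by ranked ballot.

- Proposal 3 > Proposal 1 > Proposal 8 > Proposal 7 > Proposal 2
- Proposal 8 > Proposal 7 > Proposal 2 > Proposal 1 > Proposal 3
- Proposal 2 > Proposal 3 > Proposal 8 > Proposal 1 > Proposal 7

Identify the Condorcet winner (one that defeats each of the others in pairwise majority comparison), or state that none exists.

Head-to-head results (3 voters total):
Proposal 1 vs Proposal 7: Proposal 1 wins 2–1.
Proposal 1 vs Proposal 8: Proposal 8 wins 2–1.
Proposal 1 vs Proposal 2: Proposal 2 wins 2–1.
Proposal 1 vs Proposal 3: Proposal 3 wins 2–1.
Proposal 7 vs Proposal 8: Proposal 8 wins 3–0.
Proposal 7 vs Proposal 2: Proposal 7 wins 2–1.
Proposal 7 vs Proposal 3: Proposal 3 wins 2–1.
Proposal 8 vs Proposal 2: Proposal 8 wins 2–1.
Proposal 8 vs Proposal 3: Proposal 3 wins 2–1.
Proposal 2 vs Proposal 3: Proposal 2 wins 2–1.
No candidate beats all others: Proposal 1 beats Proposal 7 beats Proposal 2 beats Proposal 1, a majority cycle.

There is no Condorcet winner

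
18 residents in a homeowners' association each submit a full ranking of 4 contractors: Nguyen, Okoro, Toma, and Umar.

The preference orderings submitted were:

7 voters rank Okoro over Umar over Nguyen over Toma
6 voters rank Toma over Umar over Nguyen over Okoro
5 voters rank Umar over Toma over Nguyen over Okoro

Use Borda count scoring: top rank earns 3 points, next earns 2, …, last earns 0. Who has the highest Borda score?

Umar

Borda scores:
  Nguyen: 7·1 + 6·1 + 5·1 = 18
  Okoro: 7·3 + 6·0 + 5·0 = 21
  Toma: 7·0 + 6·3 + 5·2 = 28
  Umar: 7·2 + 6·2 + 5·3 = 41
Umar has the highest total.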